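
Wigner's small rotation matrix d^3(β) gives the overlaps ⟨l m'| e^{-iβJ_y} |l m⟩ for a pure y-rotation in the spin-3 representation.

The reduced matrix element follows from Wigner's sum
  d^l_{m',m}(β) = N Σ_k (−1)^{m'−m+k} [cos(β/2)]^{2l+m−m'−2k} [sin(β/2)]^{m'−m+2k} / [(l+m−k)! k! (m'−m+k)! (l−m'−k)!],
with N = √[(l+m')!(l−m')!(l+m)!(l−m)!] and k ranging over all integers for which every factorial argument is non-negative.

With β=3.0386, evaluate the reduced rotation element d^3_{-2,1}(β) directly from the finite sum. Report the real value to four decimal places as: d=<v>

d=-0.1608

d^3_{-2,1}(β=3.0386) via Wigner's sum:
With c≡cos(β/2)=0.051474 and s≡sin(β/2)=0.998674, N=[1·120·24·2]^{1/2}=75.894664
k: max(0,(1)−(-2))=3 … min(3+(1),3−(-2))=4
  k=3: (−1)^0·75.8947/(12)·0.0515^3·0.9987^3 = +0.000859
  k=4: (−1)^1·75.8947/(24)·0.0515^1·0.9987^5 = -0.161698
d^3_{-2,1}(3.0386) = +0.000859 -0.161698 = -0.160839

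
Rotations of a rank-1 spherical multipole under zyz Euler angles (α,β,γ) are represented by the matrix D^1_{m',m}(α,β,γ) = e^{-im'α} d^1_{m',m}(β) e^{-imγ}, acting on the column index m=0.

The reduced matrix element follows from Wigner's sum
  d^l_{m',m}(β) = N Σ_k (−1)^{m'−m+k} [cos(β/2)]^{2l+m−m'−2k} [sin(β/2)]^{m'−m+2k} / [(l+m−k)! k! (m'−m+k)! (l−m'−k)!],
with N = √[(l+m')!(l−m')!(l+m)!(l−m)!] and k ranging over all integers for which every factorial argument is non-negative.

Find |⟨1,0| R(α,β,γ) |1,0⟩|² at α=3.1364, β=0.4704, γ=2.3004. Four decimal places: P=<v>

First d^1_{0,0}(β=0.4704), then the phase factors e^{-i(0)α} and e^{-i(0)γ}:
c=cos(0.4704/2)=0.972468, s=sin(0.4704/2)=0.233037; N=√[1·1·1·1]=1.000000
The bounds max(0,m−m')=0 and min(l+m,l−m')=1 give 2 terms
  k=0: (−1)^0·1.0000/(1)·0.9725^2·0.2330^0 = +0.945694
  k=1: (−1)^1·1.0000/(1)·0.9725^0·0.2330^2 = -0.054306
d^1_{0,0}(0.4704) = +0.945694 -0.054306 = +0.891387
|D^1_{0,0}|² = |d^1_{0,0}(β)|² = (+0.891387)² = 0.794571 (the z-rotation phases have unit modulus)

P=0.7946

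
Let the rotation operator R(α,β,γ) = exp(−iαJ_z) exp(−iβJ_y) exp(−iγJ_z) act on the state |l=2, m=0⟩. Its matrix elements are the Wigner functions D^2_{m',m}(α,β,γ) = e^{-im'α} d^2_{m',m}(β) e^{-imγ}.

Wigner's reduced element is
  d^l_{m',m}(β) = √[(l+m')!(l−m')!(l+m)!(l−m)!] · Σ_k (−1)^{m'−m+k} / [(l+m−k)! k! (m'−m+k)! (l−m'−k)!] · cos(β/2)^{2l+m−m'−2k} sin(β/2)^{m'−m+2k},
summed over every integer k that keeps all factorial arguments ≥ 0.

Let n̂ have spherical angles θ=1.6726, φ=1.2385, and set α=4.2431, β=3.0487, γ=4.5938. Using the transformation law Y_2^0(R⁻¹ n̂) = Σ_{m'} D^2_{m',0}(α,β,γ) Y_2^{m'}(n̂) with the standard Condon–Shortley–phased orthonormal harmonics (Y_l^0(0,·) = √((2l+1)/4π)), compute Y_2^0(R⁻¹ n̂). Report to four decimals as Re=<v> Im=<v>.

Need the full column D^2_{m',0} for m'=−2..2 at α=4.2431, β=3.0487, γ=4.5938.
cos(β/2)=0.046430, sin(β/2)=0.998922
d^2_{-2,0}: single k=2 term ⇒ +0.005269;  D = -0.003114+0.004251i
d^2_{-1,0}: k∈[1..2] ⇒ +0.000245 -0.113361 = -0.113116;  D = +0.051157+0.100887i
d^2_{0,0}: k∈[0..2] ⇒ +0.000005 -0.008604 +0.995693 = +0.987094;  D = +0.987094+0.000000i
d^2_{1,0}: k∈[0..1] ⇒ -0.000245 +0.113361 = +0.113116;  D = -0.051157+0.100887i
d^2_{2,0}: single k=0 term ⇒ +0.005269;  D = -0.003114-0.004251i
Y_2^{m'}(θ=1.6726,φ=1.2385) and Σ D·Y over m':
  (-0.0031+0.0043i)·(-0.3009-0.2358i)  (+0.0512+0.1009i)·(-0.0255+0.0738i)  (+0.9871+0.0000i)·(-0.3056+0.0000i)  (-0.0512+0.1009i)·(+0.0255+0.0738i)  (-0.0031-0.0043i)·(-0.3009+0.2358i)
Y_2^0(R⁻¹ n̂) = -0.315301+0.000000i

Re=-0.3153 Im=0.0000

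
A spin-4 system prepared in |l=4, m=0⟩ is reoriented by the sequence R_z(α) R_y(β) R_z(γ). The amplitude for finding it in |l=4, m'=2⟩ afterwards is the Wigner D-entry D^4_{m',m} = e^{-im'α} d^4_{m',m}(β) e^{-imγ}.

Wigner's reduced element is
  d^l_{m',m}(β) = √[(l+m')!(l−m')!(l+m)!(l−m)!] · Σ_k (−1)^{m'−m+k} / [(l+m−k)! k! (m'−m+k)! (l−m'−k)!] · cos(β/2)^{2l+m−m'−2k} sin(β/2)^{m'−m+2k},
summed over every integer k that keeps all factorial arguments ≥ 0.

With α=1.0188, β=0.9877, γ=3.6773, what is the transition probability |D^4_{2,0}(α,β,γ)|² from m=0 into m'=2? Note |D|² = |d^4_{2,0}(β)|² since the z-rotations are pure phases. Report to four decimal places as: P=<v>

P=0.0955

First d^4_{2,0}(β=0.9877), then the phase factors e^{-i(2)α} and e^{-i(0)γ}:
c=cos(0.9877/2)=0.880514, s=sin(0.9877/2)=0.474019; N=√[720·2·24·24]=910.735966
Admissible k: 0..2 (factorial args all ≥0)
  k=0: (−1)^2·910.7360/(96)·0.8805^6·0.4740^2 = +0.993419
  k=1: (−1)^3·910.7360/(36)·0.8805^4·0.4740^4 = -0.767751
  k=2: (−1)^4·910.7360/(96)·0.8805^2·0.4740^6 = +0.083439
d^4_{2,0}(0.9877) = +0.993419 -0.767751 +0.083439 = +0.309107
|D^4_{2,0}|² = |d^4_{2,0}(β)|² = (+0.309107)² = 0.095547 (the z-rotation phases have unit modulus)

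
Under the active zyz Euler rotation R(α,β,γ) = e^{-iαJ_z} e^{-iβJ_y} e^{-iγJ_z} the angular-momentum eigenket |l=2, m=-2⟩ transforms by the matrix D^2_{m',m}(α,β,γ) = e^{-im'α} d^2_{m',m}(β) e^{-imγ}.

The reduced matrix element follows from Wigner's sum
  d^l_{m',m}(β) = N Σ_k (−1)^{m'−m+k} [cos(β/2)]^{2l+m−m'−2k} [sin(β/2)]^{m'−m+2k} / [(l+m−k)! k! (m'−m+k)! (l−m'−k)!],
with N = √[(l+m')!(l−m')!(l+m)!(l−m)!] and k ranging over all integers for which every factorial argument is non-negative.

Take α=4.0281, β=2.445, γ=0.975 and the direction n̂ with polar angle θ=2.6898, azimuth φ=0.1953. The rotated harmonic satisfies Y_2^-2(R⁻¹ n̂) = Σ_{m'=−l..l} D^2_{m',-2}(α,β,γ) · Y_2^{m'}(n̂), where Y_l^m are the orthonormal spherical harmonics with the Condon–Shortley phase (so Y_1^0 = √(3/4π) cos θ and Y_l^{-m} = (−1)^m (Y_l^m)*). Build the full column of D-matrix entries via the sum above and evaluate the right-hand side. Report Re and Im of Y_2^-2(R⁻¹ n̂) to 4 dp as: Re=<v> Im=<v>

Need the full column D^2_{m',-2} for m'=−2..2 at α=4.0281, β=2.445, γ=0.975.
cos(β/2)=0.341297, sin(β/2)=0.939956
d^2_{-2,-2}: single k=0 term ⇒ +0.013568;  D = -0.011339-0.007452i
d^2_{-1,-2}: single k=0 term ⇒ -0.074737;  D = -0.071286+0.022449i
d^2_{0,-2}: single k=0 term ⇒ +0.252090;  D = -0.093319+0.234181i
d^2_{1,-2}: single k=0 term ⇒ -0.566871;  D = +0.275399+0.495478i
d^2_{2,-2}: single k=0 term ⇒ +0.780601;  D = +0.768407+0.137435i
Y_2^{m'}(θ=2.6898,φ=0.1953) and Σ D·Y over m':
  (-0.0113-0.0075i)·(+0.0681-0.0280i)  (-0.0713+0.0224i)·(-0.2977+0.0589i)  (-0.0933+0.2342i)·(+0.4504+0.0000i)  (+0.2754+0.4955i)·(+0.2977+0.0589i)  (+0.7684+0.1374i)·(+0.0681+0.0280i)
Y_2^-2(R⁻¹ n̂) = +0.078143+0.289017i

Re=0.0781 Im=0.2890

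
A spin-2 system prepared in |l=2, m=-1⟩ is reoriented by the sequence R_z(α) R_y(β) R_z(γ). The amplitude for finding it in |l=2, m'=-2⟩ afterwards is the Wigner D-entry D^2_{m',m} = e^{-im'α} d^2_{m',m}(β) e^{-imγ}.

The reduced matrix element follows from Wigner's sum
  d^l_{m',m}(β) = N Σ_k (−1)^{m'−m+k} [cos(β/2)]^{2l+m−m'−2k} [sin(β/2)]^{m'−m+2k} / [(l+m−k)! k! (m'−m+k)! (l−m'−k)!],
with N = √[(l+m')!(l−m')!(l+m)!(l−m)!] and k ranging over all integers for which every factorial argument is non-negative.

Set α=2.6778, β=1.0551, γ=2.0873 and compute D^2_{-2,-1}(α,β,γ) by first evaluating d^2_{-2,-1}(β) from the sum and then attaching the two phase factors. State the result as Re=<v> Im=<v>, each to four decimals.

D^2_{-2,-1}(2.6778,1.0551,2.0873) = e^{-i·-2·2.6778}·d^2_{-2,-1}(1.0551)·e^{-i·-1·2.0873}. Compute d first:
With c≡cos(β/2)=0.864043 and s≡sin(β/2)=0.503418, N=[1·24·1·6]^{1/2}=12.000000
Admissible k: 1..1 (factorial args all ≥0)
  k=1: (−1)^0·12.0000/(6)·0.8640^3·0.5034^1 = +0.649479
d^2_{-2,-1}(1.0551) = +0.649479
Attach z-rotation phases: D = e^{-i(-2)(2.6778)}·(+0.649479)·e^{-i(-1)(2.0873)} = +0.259532+0.595370i

Re=0.2595 Im=0.5954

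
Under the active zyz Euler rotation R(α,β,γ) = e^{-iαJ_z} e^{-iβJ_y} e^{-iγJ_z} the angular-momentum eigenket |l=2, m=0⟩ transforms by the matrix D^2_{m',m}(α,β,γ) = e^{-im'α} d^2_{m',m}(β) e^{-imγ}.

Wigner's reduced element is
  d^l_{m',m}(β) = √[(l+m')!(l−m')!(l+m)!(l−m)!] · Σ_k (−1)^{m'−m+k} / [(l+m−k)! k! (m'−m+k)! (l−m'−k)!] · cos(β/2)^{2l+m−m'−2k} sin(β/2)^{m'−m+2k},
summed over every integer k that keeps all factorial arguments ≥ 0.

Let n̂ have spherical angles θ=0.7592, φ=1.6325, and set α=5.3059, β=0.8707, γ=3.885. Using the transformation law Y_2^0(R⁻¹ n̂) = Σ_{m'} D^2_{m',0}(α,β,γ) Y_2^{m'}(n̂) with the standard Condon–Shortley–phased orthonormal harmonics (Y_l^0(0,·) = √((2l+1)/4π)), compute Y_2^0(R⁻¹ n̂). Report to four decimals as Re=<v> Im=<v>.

Re=-0.3152 Im=0.0000

Need the full column D^2_{m',0} for m'=−2..2 at α=5.3059, β=0.8707, γ=3.885.
cos(β/2)=0.906722, sin(β/2)=0.421728
d^2_{-2,0}: single k=2 term ⇒ +0.358170;  D = -0.134107-0.332116i
d^2_{-1,0}: k∈[1..2] ⇒ +0.770071 -0.166589 = +0.603482;  D = +0.337513-0.500276i
d^2_{0,0}: k∈[0..2] ⇒ +0.675924 -0.584889 +0.031632 = +0.122667;  D = +0.122667+0.000000i
d^2_{1,0}: k∈[0..1] ⇒ -0.770071 +0.166589 = -0.603482;  D = -0.337513-0.500276i
d^2_{2,0}: single k=0 term ⇒ +0.358170;  D = -0.134107+0.332116i
Y_2^{m'}(θ=0.7592,φ=1.6325) and Σ D·Y over m':
  (-0.1341-0.3321i)·(-0.1816+0.0225i)  (+0.3375-0.5003i)·(-0.0238-0.3850i)  (+0.1227+0.0000i)·(+0.1825+0.0000i)  (-0.3375-0.5003i)·(+0.0238-0.3850i)  (-0.1341+0.3321i)·(-0.1816-0.0225i)
Y_2^0(R⁻¹ n̂) = -0.315216+0.000000i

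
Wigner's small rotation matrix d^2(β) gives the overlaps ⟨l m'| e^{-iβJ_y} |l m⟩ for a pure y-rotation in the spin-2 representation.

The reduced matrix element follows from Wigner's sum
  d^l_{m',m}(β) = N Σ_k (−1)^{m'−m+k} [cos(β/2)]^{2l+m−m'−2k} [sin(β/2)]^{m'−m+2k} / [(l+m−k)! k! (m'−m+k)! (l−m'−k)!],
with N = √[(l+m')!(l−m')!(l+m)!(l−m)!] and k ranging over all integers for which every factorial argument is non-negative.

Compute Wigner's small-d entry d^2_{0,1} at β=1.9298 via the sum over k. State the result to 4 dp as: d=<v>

d=-0.4029

d^2_{0,1}(β=1.9298) via Wigner's sum:
c=cos(1.9298/2)=0.569499, s=sin(1.9298/2)=0.821992; N=√[2·2·6·1]=4.898979
k: max(0,(1)−(0))=1 … min(2+(1),2−(0))=2
  k=1: (−1)^0·4.8990/(2)·0.5695^3·0.8220^1 = +0.371897
  k=2: (−1)^1·4.8990/(2)·0.5695^1·0.8220^3 = -0.774767
d^2_{0,1}(1.9298) = +0.371897 -0.774767 = -0.402871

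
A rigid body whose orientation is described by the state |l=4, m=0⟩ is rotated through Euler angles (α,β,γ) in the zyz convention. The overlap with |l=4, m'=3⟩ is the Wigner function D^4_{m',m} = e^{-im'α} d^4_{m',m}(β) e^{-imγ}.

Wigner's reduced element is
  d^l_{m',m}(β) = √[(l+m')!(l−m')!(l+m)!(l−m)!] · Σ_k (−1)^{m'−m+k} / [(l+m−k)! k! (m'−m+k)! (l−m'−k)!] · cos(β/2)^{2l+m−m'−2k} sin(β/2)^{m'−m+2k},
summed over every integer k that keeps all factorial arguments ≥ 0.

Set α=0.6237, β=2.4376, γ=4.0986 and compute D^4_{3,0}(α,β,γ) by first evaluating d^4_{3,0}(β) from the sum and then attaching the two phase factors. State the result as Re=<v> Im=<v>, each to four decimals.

First d^4_{3,0}(β=2.4376), then the phase factors e^{-i(3)α} and e^{-i(0)γ}:
With c≡cos(β/2)=0.344772 and s≡sin(β/2)=0.938686, N=[5040·1·24·24]^{1/2}=1703.830978
k∈{0,1} keeps every argument non-negative
  k=0: (−1)^3·1703.8310/(144)·0.3448^5·0.9387^3 = -0.047675
  k=1: (−1)^4·1703.8310/(144)·0.3448^3·0.9387^5 = +0.353398
d^4_{3,0}(2.4376) = -0.047675 +0.353398 = +0.305723
Phases: e^{-i·(3)·0.6237}=-0.295810-0.955247i, e^{-i·(0)·4.0986}=+1.000000+0.000000i ⇒ D=-0.090436-0.292041i

Re=-0.0904 Im=-0.2920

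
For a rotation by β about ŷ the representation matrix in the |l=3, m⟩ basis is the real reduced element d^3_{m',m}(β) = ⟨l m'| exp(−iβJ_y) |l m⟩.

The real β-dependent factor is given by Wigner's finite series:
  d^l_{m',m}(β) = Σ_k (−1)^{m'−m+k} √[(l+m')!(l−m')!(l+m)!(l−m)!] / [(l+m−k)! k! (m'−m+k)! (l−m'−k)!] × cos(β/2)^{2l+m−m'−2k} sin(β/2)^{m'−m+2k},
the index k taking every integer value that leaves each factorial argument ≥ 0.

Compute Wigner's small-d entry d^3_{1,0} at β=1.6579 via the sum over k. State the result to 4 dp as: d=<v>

d^3_{1,0}(β=1.6579) via Wigner's sum:
Half-angle: c=0.675650, s=0.737222. N=√(24·2·6·6)=41.569219
The bounds max(0,m−m')=0 and min(l+m,l−m')=2 give 3 terms
  k=0: (−1)^1·41.5692/(12)·0.6757^5·0.7372^1 = -0.359583
  k=1: (−1)^2·41.5692/(4)·0.6757^3·0.7372^3 = +1.284320
  k=2: (−1)^3·41.5692/(12)·0.6757^1·0.7372^5 = -0.509689
d^3_{1,0}(1.6579) = -0.359583 +1.284320 -0.509689 = +0.415048

d=0.4150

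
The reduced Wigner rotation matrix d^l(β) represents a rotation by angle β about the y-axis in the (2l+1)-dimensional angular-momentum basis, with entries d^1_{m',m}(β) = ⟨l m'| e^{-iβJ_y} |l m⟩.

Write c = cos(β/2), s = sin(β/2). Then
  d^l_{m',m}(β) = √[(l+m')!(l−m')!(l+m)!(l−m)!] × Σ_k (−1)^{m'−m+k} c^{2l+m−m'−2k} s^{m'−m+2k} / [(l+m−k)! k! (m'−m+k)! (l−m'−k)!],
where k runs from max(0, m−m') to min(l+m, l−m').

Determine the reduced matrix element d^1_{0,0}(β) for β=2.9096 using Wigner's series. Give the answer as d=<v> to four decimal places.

d=-0.9732

d^1_{0,0}(β=2.9096) via Wigner's sum:
With c≡cos(β/2)=0.115736 and s≡sin(β/2)=0.993280, N=[1·1·1·1]^{1/2}=1.000000
The bounds max(0,m−m')=0 and min(l+m,l−m')=1 give 2 terms
  k=0: (−1)^0·1.0000/(1)·0.1157^2·0.9933^0 = +0.013395
  k=1: (−1)^1·1.0000/(1)·0.1157^0·0.9933^2 = -0.986605
d^1_{0,0}(2.9096) = +0.013395 -0.986605 = -0.973210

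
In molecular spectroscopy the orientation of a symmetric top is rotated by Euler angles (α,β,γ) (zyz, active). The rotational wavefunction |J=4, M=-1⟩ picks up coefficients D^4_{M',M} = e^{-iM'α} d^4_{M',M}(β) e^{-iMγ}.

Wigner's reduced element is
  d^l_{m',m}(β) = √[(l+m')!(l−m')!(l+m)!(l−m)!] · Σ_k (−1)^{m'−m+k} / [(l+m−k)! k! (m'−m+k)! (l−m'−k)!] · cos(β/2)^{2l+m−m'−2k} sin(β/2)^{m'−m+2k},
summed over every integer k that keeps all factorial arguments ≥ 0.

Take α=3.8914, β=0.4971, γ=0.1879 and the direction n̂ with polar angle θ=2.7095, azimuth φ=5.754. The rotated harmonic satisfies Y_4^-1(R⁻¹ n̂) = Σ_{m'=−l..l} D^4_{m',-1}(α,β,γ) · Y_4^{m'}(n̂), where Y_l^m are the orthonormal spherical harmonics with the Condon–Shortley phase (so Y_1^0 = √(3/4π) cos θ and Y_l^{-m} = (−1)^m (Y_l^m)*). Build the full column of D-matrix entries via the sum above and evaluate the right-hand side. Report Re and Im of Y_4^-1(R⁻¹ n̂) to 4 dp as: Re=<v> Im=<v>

Need the full column D^4_{m',-1} for m'=−4..4 at α=3.8914, β=0.4971, γ=0.1879.
cos(β/2)=0.969270, sin(β/2)=0.245999
d^4_{-4,-1}: single k=3 term ⇒ +0.095305;  D = -0.095206-0.004338i
d^4_{-3,-1}: k∈[2..3] ⇒ +0.398295 -0.042759 = +0.355536;  D = +0.270948-0.230202i
d^4_{-2,-1}: k∈[1..3] ⇒ +0.838848 -0.270165 +0.011602 = +0.580284;  D = -0.067576+0.576336i
d^4_{-1,-1}: k∈[0..3] ⇒ +0.779038 -0.752707 +0.096969 -0.002082 = +0.121218;  D = -0.071717-0.097726i
d^4_{0,-1}: k∈[0..3] ⇒ -0.884223 +0.341735 -0.022012 +0.000236 = -0.564264;  D = -0.554332-0.105402i
d^4_{1,-1}: k∈[0..3] ⇒ +0.501805 -0.096969 +0.003123 -0.000013 = +0.407946;  D = -0.345220+0.217354i
d^4_{2,-1}: k∈[0..2] ⇒ -0.180110 +0.017402 -0.000224 = -0.162932;  D = -0.041742+0.157494i
d^4_{3,-1}: k∈[0..1] ⇒ +0.042759 -0.001653 = +0.041107;  D = +0.019372+0.036256i
d^4_{4,-1}: single k=0 term ⇒ -0.006139;  D = +0.005807+0.001991i
Y_4^{m'}(θ=2.7095,φ=5.754) and Σ D·Y over m':
  (-0.0952-0.0043i)·(-0.0071+0.0116i)  (+0.2709-0.2302i)·(+0.0014-0.0835i)  (-0.0676+0.5763i)·(+0.1373+0.2440i)  (-0.0717-0.0977i)·(-0.4306-0.2518i)  (-0.5543-0.1054i)·(+0.2181+0.0000i)  (-0.3452+0.2174i)·(+0.4306-0.2518i)  (-0.0417+0.1575i)·(+0.1373-0.2440i)  (+0.0194+0.0363i)·(-0.0014-0.0835i)  (+0.0058+0.0020i)·(-0.0071-0.0116i)
Y_4^-1(R⁻¹ n̂) = -0.340869+0.286322i

Re=-0.3409 Im=0.2863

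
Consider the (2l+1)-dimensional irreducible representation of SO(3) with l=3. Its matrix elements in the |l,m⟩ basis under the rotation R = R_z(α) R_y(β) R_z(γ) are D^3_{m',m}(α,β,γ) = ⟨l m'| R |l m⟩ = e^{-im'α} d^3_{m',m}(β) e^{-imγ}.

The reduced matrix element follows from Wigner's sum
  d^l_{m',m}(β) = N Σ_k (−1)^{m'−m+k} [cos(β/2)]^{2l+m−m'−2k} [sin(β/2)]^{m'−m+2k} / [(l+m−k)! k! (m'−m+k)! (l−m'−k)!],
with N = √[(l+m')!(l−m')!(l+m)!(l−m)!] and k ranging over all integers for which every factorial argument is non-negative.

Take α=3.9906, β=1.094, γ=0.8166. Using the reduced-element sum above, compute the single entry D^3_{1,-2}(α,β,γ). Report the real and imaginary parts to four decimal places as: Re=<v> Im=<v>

D^3_{1,-2}(3.9906,1.094,0.8166) = e^{-i·1·3.9906}·d^3_{1,-2}(1.094)·e^{-i·-2·0.8166}. Compute d first:
c=cos(1.094/2)=0.854089, s=sin(1.094/2)=0.520127; N=√[24·2·1·120]=75.894664
k: max(0,(-2)−(1))=0 … min(3+(-2),3−(1))=1
  k=0: (−1)^3·75.8947/(12)·0.8541^3·0.5201^3 = -0.554457
  k=1: (−1)^4·75.8947/(24)·0.8541^1·0.5201^5 = +0.102814
d^3_{1,-2}(1.094) = -0.554457 +0.102814 = -0.451643
Attach z-rotation phases: D = e^{-i(1)(3.9906)}·(-0.451643)·e^{-i(-2)(0.8166)} = +0.319745+0.318975i

Re=0.3197 Im=0.3190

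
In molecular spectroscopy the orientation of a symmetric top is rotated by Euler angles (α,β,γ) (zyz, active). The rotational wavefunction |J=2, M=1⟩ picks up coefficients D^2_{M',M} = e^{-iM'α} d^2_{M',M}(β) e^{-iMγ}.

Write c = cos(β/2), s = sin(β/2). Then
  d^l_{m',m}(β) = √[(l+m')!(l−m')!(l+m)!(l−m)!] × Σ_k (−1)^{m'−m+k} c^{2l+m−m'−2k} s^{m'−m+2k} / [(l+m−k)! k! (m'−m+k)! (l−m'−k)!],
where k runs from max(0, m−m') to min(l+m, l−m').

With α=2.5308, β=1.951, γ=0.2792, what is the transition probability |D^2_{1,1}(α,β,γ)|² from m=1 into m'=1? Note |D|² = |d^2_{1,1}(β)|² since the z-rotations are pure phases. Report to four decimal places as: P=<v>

P=0.3001

D^2_{1,1}(2.5308,1.951,0.2792) = e^{-i·1·2.5308}·d^2_{1,1}(1.951)·e^{-i·1·0.2792}. Compute d first:
With c≡cos(β/2)=0.560754 and s≡sin(β/2)=0.827982, N=[6·1·6·1]^{1/2}=6.000000
The bounds max(0,m−m')=0 and min(l+m,l−m')=1 give 2 terms
  k=0: (−1)^0·6.0000/(6)·0.5608^4·0.8280^0 = +0.098876
  k=1: (−1)^1·6.0000/(2)·0.5608^2·0.8280^2 = -0.646708
d^2_{1,1}(1.951) = +0.098876 -0.646708 = -0.547832
|D^2_{1,1}|² = |d^2_{1,1}(β)|² = (-0.547832)² = 0.300120 (the z-rotation phases have unit modulus)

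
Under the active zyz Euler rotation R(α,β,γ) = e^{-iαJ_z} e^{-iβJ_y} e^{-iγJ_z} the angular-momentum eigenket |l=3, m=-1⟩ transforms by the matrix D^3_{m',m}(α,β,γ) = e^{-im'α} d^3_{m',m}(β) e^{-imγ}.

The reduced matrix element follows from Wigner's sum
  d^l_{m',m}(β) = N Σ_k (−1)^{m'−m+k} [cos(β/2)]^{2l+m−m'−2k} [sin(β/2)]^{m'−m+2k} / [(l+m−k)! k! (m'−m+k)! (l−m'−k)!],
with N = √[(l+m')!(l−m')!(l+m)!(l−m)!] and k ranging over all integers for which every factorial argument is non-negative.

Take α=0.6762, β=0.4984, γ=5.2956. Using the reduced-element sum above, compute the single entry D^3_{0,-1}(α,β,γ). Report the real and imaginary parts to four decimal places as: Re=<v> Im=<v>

D^3_{0,-1}(0.6762,0.4984,5.2956) = e^{-i·0·0.6762}·d^3_{0,-1}(0.4984)·e^{-i·-1·5.2956}. Compute d first:
With c≡cos(β/2)=0.969110 and s≡sin(β/2)=0.246629, N=[6·6·2·24]^{1/2}=41.569219
k: max(0,(-1)−(0))=0 … min(3+(-1),3−(0))=2
  k=0: (−1)^1·41.5692/(12)·0.9691^5·0.2466^1 = -0.730297
  k=1: (−1)^2·41.5692/(4)·0.9691^3·0.2466^3 = +0.141893
  k=2: (−1)^3·41.5692/(12)·0.9691^1·0.2466^5 = -0.003063
d^3_{0,-1}(0.4984) = -0.730297 +0.141893 -0.003063 = -0.591467
Phases: e^{-i·(0)·0.6762}=+1.000000+0.000000i, e^{-i·(-1)·5.2956}=+0.550707-0.834699i ⇒ D=-0.325725+0.493697i

Re=-0.3257 Im=0.4937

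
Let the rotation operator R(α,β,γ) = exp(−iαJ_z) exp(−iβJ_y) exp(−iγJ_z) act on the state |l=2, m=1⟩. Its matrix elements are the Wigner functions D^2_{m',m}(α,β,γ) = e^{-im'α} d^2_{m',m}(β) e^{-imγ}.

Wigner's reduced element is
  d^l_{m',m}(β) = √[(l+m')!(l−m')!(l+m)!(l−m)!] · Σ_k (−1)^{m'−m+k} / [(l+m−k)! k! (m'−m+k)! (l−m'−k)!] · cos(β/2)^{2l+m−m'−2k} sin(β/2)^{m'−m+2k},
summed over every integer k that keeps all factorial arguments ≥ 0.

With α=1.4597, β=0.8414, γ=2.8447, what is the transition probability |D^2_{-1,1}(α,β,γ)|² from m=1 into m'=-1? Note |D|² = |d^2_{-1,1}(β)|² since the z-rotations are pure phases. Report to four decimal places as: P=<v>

P=0.1514

Split into d^2_{-1,1}(β=0.8414) × two z-phases.
With c≡cos(β/2)=0.912803 and s≡sin(β/2)=0.408400, N=[1·6·6·1]^{1/2}=6.000000
Admissible k: 2..3 (factorial args all ≥0)
  k=2: (−1)^0·6.0000/(2)·0.9128^2·0.4084^2 = +0.416914
  k=3: (−1)^1·6.0000/(6)·0.9128^0·0.4084^4 = -0.027819
d^2_{-1,1}(0.8414) = +0.416914 -0.027819 = +0.389095
|D^2_{-1,1}|² = |d^2_{-1,1}(β)|² = (+0.389095)² = 0.151395 (the z-rotation phases have unit modulus)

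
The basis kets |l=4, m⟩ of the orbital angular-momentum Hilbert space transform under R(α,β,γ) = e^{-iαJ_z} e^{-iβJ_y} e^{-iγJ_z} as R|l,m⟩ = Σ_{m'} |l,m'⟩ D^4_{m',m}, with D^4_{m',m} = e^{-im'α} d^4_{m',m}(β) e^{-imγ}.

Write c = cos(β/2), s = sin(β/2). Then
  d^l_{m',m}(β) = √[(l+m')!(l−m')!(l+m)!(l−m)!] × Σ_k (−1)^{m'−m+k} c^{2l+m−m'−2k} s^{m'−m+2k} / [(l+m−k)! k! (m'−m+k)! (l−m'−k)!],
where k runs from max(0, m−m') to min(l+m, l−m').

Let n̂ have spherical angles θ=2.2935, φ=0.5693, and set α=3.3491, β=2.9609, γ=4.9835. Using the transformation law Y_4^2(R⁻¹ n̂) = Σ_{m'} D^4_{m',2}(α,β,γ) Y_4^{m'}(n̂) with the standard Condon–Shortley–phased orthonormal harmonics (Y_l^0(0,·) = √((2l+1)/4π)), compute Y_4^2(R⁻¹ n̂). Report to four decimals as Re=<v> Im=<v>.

Need the full column D^4_{m',2} for m'=−4..4 at α=3.3491, β=2.9609, γ=4.9835.
cos(β/2)=0.090223, sin(β/2)=0.995922
d^4_{-4,2}: single k=6 term ⇒ +0.042031;  D = -0.040302-0.011930i
d^4_{-3,2}: k∈[5..6] ⇒ +0.008077 -0.328065 = -0.319987;  D = -0.318956-0.025667i
d^4_{-2,2}: k∈[4..6] ⇒ +0.000978 -0.095317 +0.967834 = +0.873495;  D = -0.866437+0.110816i
d^4_{-1,2}: k∈[3..5] ⇒ +0.000084 -0.015265 +0.371990 = +0.356809;  D = +0.337008-0.117212i
d^4_{0,2}: k∈[2..4] ⇒ +0.000005 -0.001649 +0.075355 = +0.073711;  D = -0.063138+0.038038i
d^4_{1,2}: k∈[1..3] ⇒ +0.000000 -0.000125 +0.010177 = +0.010051;  D = +0.007356-0.006849i
d^4_{2,2}: k∈[0..2] ⇒ +0.000000 -0.000006 +0.000978 = +0.000971;  D = -0.000559+0.000794i
d^4_{3,2}: k∈[0..1] ⇒ -0.000000 +0.000066 = +0.000066;  D = +0.000026-0.000061i
d^4_{4,2}: single k=0 term ⇒ +0.000003;  D = -0.000001+0.000003i
Y_4^{m'}(θ=2.2935,φ=0.5693) and Σ D·Y over m':
  (-0.0403-0.0119i)·(-0.0909-0.1065i)  (-0.3190-0.0257i)·(+0.0477+0.3460i)  (-0.8664+0.1108i)·(+0.1626-0.3524i)  (+0.3370-0.1172i)·(-0.0123+0.0079i)  (-0.0631+0.0380i)·(-0.3624+0.0000i)  (+0.0074-0.0068i)·(+0.0123+0.0079i)  (-0.0006+0.0008i)·(+0.1626+0.3524i)  (+0.0000-0.0001i)·(-0.0477+0.3460i)  (-0.0000+0.0000i)·(-0.0909+0.1065i)
Y_4^2(R⁻¹ n̂) = -0.086296+0.207363i

Re=-0.0863 Im=0.2074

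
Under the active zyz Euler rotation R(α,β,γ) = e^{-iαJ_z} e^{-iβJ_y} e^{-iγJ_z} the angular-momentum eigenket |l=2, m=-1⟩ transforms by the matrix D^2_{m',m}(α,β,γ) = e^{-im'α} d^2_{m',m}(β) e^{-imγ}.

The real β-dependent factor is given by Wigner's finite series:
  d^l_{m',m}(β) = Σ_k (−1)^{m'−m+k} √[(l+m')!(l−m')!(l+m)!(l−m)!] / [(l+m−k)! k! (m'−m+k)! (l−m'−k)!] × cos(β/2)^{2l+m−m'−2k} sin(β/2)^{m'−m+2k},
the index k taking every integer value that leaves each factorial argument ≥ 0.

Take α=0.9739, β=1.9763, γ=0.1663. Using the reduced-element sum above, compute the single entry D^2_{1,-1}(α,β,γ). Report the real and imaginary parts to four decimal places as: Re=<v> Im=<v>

Split into d^2_{1,-1}(β=1.9763) × two z-phases.
Half-angle: c=0.550236, s=0.835009. N=√(6·1·1·6)=6.000000
The bounds max(0,m−m')=0 and min(l+m,l−m')=1 give 2 terms
  k=0: (−1)^2·6.0000/(2)·0.5502^2·0.8350^2 = +0.633288
  k=1: (−1)^3·6.0000/(6)·0.5502^0·0.8350^4 = -0.486145
d^2_{1,-1}(1.9763) = +0.633288 -0.486145 = +0.147143
Phases: e^{-i·(1)·0.9739}=+0.562078-0.827084i, e^{-i·(-1)·0.1663}=+0.986204+0.165535i ⇒ D=+0.101711-0.106330i

Re=0.1017 Im=-0.1063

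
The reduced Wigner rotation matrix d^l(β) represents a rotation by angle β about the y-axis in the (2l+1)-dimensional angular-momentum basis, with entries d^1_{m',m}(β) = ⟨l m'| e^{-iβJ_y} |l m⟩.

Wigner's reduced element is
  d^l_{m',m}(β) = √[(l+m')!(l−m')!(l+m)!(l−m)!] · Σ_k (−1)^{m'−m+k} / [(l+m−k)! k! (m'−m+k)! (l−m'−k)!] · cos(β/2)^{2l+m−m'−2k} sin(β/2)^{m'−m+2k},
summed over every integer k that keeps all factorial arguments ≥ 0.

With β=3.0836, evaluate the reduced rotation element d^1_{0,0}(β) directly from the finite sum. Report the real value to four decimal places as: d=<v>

d^1_{0,0}(β=3.0836) via Wigner's sum:
c=cos(3.0836/2)=0.028992, s=sin(3.0836/2)=0.999580; N=√[1·1·1·1]=1.000000
k: max(0,(0)−(0))=0 … min(1+(0),1−(0))=1
  k=0: (−1)^0·1.0000/(1)·0.0290^2·0.9996^0 = +0.000841
  k=1: (−1)^1·1.0000/(1)·0.0290^0·0.9996^2 = -0.999159
d^1_{0,0}(3.0836) = +0.000841 -0.999159 = -0.998319

d=-0.9983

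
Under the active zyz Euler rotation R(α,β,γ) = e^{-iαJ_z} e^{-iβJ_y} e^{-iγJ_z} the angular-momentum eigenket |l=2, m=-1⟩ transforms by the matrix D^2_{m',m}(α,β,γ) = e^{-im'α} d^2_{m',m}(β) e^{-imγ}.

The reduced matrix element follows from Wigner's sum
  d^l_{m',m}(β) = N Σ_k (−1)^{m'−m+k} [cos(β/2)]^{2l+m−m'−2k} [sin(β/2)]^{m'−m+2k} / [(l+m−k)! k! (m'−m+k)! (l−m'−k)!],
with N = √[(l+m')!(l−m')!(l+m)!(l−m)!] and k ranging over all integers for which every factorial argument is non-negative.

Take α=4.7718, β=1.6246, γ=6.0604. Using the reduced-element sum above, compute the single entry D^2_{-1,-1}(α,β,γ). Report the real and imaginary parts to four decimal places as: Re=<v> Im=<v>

D^2_{-1,-1}(4.7718,1.6246,6.0604) = e^{-i·-1·4.7718}·d^2_{-1,-1}(1.6246)·e^{-i·-1·6.0604}. Compute d first:
c=cos(1.6246/2)=0.687831, s=sin(1.6246/2)=0.725871; N=√[1·6·1·6]=6.000000
k∈{0,1} keeps every argument non-negative
  k=0: (−1)^0·6.0000/(6)·0.6878^4·0.7259^0 = +0.223834
  k=1: (−1)^1·6.0000/(2)·0.6878^2·0.7259^2 = -0.747831
d^2_{-1,-1}(1.6246) = +0.223834 -0.747831 = -0.523997
D = (+0.059376-0.998236i)·(-0.523997)·(+0.975286-0.220947i) = +0.085227+0.517019i

Re=0.0852 Im=0.5170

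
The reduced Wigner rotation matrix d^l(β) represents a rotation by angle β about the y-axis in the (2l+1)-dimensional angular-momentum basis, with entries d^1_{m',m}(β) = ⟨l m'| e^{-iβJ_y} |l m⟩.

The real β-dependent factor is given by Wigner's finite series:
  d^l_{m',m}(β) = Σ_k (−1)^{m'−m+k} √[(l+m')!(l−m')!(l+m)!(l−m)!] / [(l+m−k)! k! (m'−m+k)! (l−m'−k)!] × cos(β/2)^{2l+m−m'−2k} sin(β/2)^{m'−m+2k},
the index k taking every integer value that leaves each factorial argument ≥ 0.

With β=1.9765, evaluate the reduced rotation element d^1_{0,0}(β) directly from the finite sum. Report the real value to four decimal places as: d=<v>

d=-0.3947

d^1_{0,0}(β=1.9765) via Wigner's sum:
With c≡cos(β/2)=0.550152 and s≡sin(β/2)=0.835064, N=[1·1·1·1]^{1/2}=1.000000
Admissible k: 0..1 (factorial args all ≥0)
  k=0: (−1)^0·1.0000/(1)·0.5502^2·0.8351^0 = +0.302667
  k=1: (−1)^1·1.0000/(1)·0.5502^0·0.8351^2 = -0.697333
d^1_{0,0}(1.9765) = +0.302667 -0.697333 = -0.394665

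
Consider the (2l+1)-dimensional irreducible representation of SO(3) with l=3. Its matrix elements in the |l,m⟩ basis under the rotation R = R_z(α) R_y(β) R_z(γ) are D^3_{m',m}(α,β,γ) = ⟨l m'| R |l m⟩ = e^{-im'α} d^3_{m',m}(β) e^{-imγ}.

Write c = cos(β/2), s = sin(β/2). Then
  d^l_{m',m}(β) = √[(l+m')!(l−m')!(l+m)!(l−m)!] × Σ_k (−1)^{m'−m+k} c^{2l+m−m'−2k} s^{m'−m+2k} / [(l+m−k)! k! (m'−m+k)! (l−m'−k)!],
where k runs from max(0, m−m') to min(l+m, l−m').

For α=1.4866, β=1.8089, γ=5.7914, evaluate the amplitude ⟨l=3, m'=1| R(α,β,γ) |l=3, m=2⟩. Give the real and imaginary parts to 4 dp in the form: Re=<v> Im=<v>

Re=-0.4391 Im=0.2416

D^3_{1,2}(1.4866,1.8089,5.7914) = e^{-i·1·1.4866}·d^3_{1,2}(1.8089)·e^{-i·2·5.7914}. Compute d first:
With c≡cos(β/2)=0.618118 and s≡sin(β/2)=0.786085, N=[24·2·120·1]^{1/2}=75.894664
The bounds max(0,m−m')=1 and min(l+m,l−m')=2 give 2 terms
  k=1: (−1)^0·75.8947/(24)·0.6181^5·0.7861^1 = +0.224299
  k=2: (−1)^1·75.8947/(12)·0.6181^3·0.7861^3 = -0.725526
d^3_{1,2}(1.8089) = +0.224299 -0.725526 = -0.501228
Attach z-rotation phases: D = e^{-i(1)(1.4866)}·(-0.501228)·e^{-i(2)(5.7914)} = -0.439139+0.241633i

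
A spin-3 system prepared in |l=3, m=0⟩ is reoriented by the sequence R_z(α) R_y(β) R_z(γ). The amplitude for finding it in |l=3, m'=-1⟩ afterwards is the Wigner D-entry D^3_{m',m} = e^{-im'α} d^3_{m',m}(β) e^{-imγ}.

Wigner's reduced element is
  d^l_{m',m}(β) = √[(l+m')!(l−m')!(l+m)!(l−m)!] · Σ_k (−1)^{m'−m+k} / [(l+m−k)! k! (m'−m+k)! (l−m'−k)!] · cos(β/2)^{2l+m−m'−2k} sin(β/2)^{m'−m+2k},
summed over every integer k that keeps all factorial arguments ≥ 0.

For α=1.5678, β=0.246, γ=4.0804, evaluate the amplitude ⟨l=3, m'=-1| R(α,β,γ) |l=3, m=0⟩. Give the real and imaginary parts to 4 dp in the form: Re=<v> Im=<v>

D^3_{-1,0}(1.5678,0.246,4.0804) = e^{-i·-1·1.5678}·d^3_{-1,0}(0.246)·e^{-i·0·4.0804}. Compute d first:
With c≡cos(β/2)=0.992445 and s≡sin(β/2)=0.122690, N=[2·24·6·6]^{1/2}=41.569219
Admissible k: 1..3 (factorial args all ≥0)
  k=1: (−1)^0·41.5692/(12)·0.9924^5·0.1227^1 = +0.409197
  k=2: (−1)^1·41.5692/(4)·0.9924^3·0.1227^3 = -0.018761
  k=3: (−1)^2·41.5692/(12)·0.9924^1·0.1227^5 = +0.000096
d^3_{-1,0}(0.246) = +0.409197 -0.018761 +0.000096 = +0.390531
Phases: e^{-i·(-1)·1.5678}=+0.002996+0.999996i, e^{-i·(0)·4.0804}=+1.000000+0.000000i ⇒ D=+0.001170+0.390530i

Re=0.0012 Im=0.3905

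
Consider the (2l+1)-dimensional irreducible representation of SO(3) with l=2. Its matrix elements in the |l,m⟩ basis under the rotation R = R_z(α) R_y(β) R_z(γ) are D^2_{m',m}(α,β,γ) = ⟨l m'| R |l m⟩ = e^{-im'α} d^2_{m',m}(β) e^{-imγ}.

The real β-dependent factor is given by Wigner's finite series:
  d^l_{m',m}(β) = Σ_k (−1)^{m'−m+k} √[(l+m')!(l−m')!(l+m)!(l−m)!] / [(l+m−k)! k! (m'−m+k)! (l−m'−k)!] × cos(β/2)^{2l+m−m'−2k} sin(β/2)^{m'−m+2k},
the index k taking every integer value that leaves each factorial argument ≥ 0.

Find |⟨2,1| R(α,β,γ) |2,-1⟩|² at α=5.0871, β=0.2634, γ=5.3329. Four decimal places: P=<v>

P=0.0026

D^2_{1,-1}(5.0871,0.2634,5.3329) = e^{-i·1·5.0871}·d^2_{1,-1}(0.2634)·e^{-i·-1·5.3329}. Compute d first:
c=cos(0.2634/2)=0.991340, s=sin(0.2634/2)=0.131320; N=√[6·1·1·6]=6.000000
k∈{0,1} keeps every argument non-negative
  k=0: (−1)^2·6.0000/(2)·0.9913^2·0.1313^2 = +0.050842
  k=1: (−1)^3·6.0000/(6)·0.9913^0·0.1313^4 = -0.000297
d^2_{1,-1}(0.2634) = +0.050842 -0.000297 = +0.050545
|D^2_{1,-1}|² = |d^2_{1,-1}(β)|² = (+0.050545)² = 0.002555 (the z-rotation phases have unit modulus)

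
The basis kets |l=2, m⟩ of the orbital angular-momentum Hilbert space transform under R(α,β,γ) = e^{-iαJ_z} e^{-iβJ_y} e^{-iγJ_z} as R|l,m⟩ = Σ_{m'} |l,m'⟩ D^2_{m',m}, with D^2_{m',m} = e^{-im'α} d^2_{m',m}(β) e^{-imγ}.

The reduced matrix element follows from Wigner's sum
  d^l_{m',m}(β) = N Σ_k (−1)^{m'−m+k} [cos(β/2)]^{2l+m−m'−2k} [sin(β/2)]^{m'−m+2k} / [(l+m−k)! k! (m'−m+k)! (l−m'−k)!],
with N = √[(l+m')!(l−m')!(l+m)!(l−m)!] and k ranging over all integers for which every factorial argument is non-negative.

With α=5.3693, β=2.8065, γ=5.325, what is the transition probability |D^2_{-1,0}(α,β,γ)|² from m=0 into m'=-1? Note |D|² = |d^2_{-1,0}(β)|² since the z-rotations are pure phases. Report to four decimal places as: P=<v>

P=0.1447

First d^2_{-1,0}(β=2.8065), then the phase factors e^{-i(-1)α} and e^{-i(0)γ}:
c=cos(2.8065/2)=0.166764, s=sin(2.8065/2)=0.985997; N=√[1·6·2·2]=4.898979
The bounds max(0,m−m')=1 and min(l+m,l−m')=2 give 2 terms
  k=1: (−1)^0·4.8990/(2)·0.1668^3·0.9860^1 = +0.011201
  k=2: (−1)^1·4.8990/(2)·0.1668^1·0.9860^3 = -0.391565
d^2_{-1,0}(2.8065) = +0.011201 -0.391565 = -0.380364
|D^2_{-1,0}|² = |d^2_{-1,0}(β)|² = (-0.380364)² = 0.144676 (the z-rotation phases have unit modulus)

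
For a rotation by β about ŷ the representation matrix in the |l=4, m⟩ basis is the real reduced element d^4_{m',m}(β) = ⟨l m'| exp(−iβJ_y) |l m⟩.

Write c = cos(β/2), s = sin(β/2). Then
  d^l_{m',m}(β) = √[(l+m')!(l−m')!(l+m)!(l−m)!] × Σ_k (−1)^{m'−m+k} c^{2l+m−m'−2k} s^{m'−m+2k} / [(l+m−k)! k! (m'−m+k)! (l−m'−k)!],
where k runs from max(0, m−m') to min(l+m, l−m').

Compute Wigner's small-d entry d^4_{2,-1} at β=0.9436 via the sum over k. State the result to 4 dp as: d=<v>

d=-0.4689

d^4_{2,-1}(β=0.9436) via Wigner's sum:
With c≡cos(β/2)=0.890752 and s≡sin(β/2)=0.454490, N=[720·2·6·120]^{1/2}=1018.233765
k∈{0,1,2} keeps every argument non-negative
  k=0: (−1)^3·1018.2338/(72)·0.8908^5·0.4545^3 = -0.744513
  k=1: (−1)^4·1018.2338/(48)·0.8908^3·0.4545^5 = +0.290737
  k=2: (−1)^5·1018.2338/(240)·0.8908^1·0.4545^7 = -0.015138
d^4_{2,-1}(0.9436) = -0.744513 +0.290737 -0.015138 = -0.468914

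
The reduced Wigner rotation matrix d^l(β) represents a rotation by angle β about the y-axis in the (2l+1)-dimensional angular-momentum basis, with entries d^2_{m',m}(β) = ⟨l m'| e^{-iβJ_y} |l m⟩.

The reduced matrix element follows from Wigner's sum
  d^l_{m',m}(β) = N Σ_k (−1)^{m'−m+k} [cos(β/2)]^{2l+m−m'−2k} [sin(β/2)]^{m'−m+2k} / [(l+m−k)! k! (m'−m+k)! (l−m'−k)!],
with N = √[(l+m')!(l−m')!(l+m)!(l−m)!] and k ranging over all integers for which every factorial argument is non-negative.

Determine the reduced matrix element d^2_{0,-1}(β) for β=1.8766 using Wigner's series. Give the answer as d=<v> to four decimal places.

d^2_{0,-1}(β=1.8766) via Wigner's sum:
With c≡cos(β/2)=0.591160 and s≡sin(β/2)=0.806554, N=[2·2·1·6]^{1/2}=4.898979
k∈{0,1} keeps every argument non-negative
  k=0: (−1)^1·4.8990/(2)·0.5912^3·0.8066^1 = -0.408154
  k=1: (−1)^2·4.8990/(2)·0.5912^1·0.8066^3 = +0.759769
d^2_{0,-1}(1.8766) = -0.408154 +0.759769 = +0.351615

d=0.3516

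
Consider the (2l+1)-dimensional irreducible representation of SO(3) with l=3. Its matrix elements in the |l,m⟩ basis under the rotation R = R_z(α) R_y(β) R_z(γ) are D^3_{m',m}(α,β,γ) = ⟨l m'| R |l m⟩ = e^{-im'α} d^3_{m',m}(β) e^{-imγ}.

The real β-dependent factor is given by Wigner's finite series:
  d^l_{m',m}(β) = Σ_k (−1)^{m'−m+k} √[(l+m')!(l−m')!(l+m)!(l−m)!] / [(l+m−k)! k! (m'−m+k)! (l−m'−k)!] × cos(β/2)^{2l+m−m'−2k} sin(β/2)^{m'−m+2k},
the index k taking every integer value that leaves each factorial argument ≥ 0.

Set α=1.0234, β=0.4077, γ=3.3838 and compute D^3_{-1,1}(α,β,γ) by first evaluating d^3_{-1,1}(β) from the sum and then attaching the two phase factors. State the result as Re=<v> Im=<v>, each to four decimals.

D^3_{-1,1}(1.0234,0.4077,3.3838) = e^{-i·-1·1.0234}·d^3_{-1,1}(0.4077)·e^{-i·1·3.3838}. Compute d first:
c=cos(0.4077/2)=0.979294, s=sin(0.4077/2)=0.202441; N=√[2·24·24·2]=48.000000
Admissible k: 2..4 (factorial args all ≥0)
  k=2: (−1)^0·48.0000/(8)·0.9793^4·0.2024^2 = +0.226153
  k=3: (−1)^1·48.0000/(6)·0.9793^2·0.2024^4 = -0.012886
  k=4: (−1)^2·48.0000/(48)·0.9793^0·0.2024^6 = +0.000069
d^3_{-1,1}(0.4077) = +0.226153 -0.012886 +0.000069 = +0.213336
Attach z-rotation phases: D = e^{-i(-1)(1.0234)}·(+0.213336)·e^{-i(1)(3.3838)} = -0.151484-0.150215i

Re=-0.1515 Im=-0.1502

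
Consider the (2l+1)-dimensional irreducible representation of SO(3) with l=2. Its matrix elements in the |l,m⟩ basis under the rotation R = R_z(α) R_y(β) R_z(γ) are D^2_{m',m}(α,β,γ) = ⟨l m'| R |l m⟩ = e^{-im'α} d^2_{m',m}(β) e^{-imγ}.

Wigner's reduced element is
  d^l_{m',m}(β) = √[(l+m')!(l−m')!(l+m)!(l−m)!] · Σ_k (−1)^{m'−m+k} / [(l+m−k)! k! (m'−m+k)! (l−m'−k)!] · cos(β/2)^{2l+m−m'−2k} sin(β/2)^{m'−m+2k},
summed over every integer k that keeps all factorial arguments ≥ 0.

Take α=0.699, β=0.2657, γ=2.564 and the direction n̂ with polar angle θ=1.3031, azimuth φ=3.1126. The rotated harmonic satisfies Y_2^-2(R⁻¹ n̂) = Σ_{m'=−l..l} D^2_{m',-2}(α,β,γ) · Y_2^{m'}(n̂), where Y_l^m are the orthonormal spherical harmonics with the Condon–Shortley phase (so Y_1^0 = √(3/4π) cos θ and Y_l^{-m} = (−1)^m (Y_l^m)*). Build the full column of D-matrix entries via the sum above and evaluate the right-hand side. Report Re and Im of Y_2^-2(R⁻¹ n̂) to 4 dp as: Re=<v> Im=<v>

Re=0.3734 Im=0.0921

Need the full column D^2_{m',-2} for m'=−2..2 at α=0.699, β=0.2657, γ=2.564.
cos(β/2)=0.991188, sin(β/2)=0.132460
d^2_{-2,-2}: single k=0 term ⇒ +0.965217;  D = +0.936902+0.232073i
d^2_{-1,-2}: single k=0 term ⇒ -0.257978;  D = -0.231597+0.113646i
d^2_{0,-2}: single k=0 term ⇒ +0.042224;  D = +0.017048-0.038629i
d^2_{1,-2}: single k=0 term ⇒ -0.004607;  D = +0.001288+0.004423i
d^2_{2,-2}: single k=0 term ⇒ +0.000308;  D = -0.000256-0.000171i
Y_2^{m'}(θ=1.3031,φ=3.1126) and Σ D·Y over m':
  (+0.9369+0.2321i)·(+0.3586+0.0208i)  (-0.2316+0.1136i)·(-0.1970-0.0057i)  (+0.0170-0.0386i)·(-0.2492+0.0000i)  (+0.0013+0.0044i)·(+0.1970-0.0057i)  (-0.0003-0.0002i)·(+0.3586-0.0208i)
Y_2^-2(R⁻¹ n̂) = +0.373389+0.092108i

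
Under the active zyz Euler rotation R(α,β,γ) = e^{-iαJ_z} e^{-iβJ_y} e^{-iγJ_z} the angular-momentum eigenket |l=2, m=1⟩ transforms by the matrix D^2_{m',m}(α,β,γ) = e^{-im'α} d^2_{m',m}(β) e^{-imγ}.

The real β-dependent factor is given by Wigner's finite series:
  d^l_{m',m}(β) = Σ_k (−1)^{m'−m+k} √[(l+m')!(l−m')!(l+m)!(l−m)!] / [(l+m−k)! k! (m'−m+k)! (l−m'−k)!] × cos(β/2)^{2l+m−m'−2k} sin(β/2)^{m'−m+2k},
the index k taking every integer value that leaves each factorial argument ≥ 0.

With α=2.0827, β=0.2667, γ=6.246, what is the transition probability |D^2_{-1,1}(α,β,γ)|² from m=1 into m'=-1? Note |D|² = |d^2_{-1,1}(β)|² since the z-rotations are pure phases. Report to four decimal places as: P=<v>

P=0.0027

First d^2_{-1,1}(β=0.2667), then the phase factors e^{-i(-1)α} and e^{-i(1)γ}:
With c≡cos(β/2)=0.991122 and s≡sin(β/2)=0.132955, N=[1·6·6·1]^{1/2}=6.000000
k: max(0,(1)−(-1))=2 … min(2+(1),2−(-1))=3
  k=2: (−1)^0·6.0000/(2)·0.9911^2·0.1330^2 = +0.052094
  k=3: (−1)^1·6.0000/(6)·0.9911^0·0.1330^4 = -0.000312
d^2_{-1,1}(0.2667) = +0.052094 -0.000312 = +0.051781
|D^2_{-1,1}|² = |d^2_{-1,1}(β)|² = (+0.051781)² = 0.002681 (the z-rotation phases have unit modulus)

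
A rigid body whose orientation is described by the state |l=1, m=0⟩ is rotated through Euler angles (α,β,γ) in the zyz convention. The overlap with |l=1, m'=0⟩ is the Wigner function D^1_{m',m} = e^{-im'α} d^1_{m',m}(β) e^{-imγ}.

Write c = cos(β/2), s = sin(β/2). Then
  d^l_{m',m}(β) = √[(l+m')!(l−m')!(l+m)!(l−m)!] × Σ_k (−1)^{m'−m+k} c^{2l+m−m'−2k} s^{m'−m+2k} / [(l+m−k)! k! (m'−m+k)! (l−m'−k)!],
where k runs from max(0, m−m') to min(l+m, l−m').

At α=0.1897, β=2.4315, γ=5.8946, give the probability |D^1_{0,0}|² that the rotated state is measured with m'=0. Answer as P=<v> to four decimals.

First d^1_{0,0}(β=2.4315), then the phase factors e^{-i(0)α} and e^{-i(0)γ}:
Half-angle: c=0.347634, s=0.937630. N=√(1·1·1·1)=1.000000
Admissible k: 0..1 (factorial args all ≥0)
  k=0: (−1)^0·1.0000/(1)·0.3476^2·0.9376^0 = +0.120849
  k=1: (−1)^1·1.0000/(1)·0.3476^0·0.9376^2 = -0.879151
d^1_{0,0}(2.4315) = +0.120849 -0.879151 = -0.758301
|D^1_{0,0}|² = |d^1_{0,0}(β)|² = (-0.758301)² = 0.575021 (the z-rotation phases have unit modulus)

P=0.5750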